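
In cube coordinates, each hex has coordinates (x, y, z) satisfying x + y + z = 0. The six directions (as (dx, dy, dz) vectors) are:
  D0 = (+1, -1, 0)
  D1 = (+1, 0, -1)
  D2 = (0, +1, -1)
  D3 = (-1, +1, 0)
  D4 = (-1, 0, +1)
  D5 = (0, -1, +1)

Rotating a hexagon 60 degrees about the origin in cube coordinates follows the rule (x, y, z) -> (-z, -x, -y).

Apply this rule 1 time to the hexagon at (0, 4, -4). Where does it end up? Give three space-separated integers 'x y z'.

Answer: 4 0 -4

Derivation:
Start: (0, 4, -4)
Step 1: (0, 4, -4) -> (-(-4), -(0), -(4)) = (4, 0, -4)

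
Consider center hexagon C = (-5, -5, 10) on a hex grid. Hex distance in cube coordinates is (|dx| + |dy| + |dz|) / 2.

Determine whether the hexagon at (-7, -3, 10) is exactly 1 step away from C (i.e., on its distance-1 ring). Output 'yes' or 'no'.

|px - cx| = |-7 - (-5)| = 2
|py - cy| = |-3 - (-5)| = 2
|pz - cz| = |10 - 10| = 0
distance = (2+2+0)/2 = 4/2 = 2
radius = 1; distance != radius -> no

Answer: no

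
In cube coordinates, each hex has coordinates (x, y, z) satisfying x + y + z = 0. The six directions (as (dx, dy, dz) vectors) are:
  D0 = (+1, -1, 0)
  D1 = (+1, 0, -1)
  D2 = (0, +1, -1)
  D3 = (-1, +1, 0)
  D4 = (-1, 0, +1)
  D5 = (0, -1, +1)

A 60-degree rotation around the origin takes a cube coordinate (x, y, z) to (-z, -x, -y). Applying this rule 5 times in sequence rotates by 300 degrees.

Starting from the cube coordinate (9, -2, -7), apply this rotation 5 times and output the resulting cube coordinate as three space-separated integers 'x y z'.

Start: (9, -2, -7)
Step 1: (9, -2, -7) -> (-(-7), -(9), -(-2)) = (7, -9, 2)
Step 2: (7, -9, 2) -> (-(2), -(7), -(-9)) = (-2, -7, 9)
Step 3: (-2, -7, 9) -> (-(9), -(-2), -(-7)) = (-9, 2, 7)
Step 4: (-9, 2, 7) -> (-(7), -(-9), -(2)) = (-7, 9, -2)
Step 5: (-7, 9, -2) -> (-(-2), -(-7), -(9)) = (2, 7, -9)

Answer: 2 7 -9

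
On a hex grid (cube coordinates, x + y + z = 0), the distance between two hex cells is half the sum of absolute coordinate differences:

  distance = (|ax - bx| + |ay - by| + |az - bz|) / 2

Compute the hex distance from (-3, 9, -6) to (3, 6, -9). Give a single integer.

Answer: 6

Derivation:
|ax - bx| = |-3 - 3| = 6
|ay - by| = |9 - 6| = 3
|az - bz| = |-6 - (-9)| = 3
distance = (6 + 3 + 3) / 2 = 12 / 2 = 6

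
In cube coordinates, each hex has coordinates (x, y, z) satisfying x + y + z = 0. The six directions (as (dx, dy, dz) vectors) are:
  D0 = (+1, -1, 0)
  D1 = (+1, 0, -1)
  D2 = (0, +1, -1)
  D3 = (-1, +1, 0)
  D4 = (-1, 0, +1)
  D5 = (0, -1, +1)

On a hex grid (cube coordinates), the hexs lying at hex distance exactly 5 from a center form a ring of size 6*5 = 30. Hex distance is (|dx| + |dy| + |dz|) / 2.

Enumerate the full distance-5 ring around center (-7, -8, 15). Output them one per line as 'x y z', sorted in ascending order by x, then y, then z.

Walk ring at distance 5 from (-7, -8, 15):
Start at center + D4*5 = (-12, -8, 20)
  hex 0: (-12, -8, 20)
  hex 1: (-11, -9, 20)
  hex 2: (-10, -10, 20)
  hex 3: (-9, -11, 20)
  hex 4: (-8, -12, 20)
  hex 5: (-7, -13, 20)
  hex 6: (-6, -13, 19)
  hex 7: (-5, -13, 18)
  hex 8: (-4, -13, 17)
  hex 9: (-3, -13, 16)
  hex 10: (-2, -13, 15)
  hex 11: (-2, -12, 14)
  hex 12: (-2, -11, 13)
  hex 13: (-2, -10, 12)
  hex 14: (-2, -9, 11)
  hex 15: (-2, -8, 10)
  hex 16: (-3, -7, 10)
  hex 17: (-4, -6, 10)
  hex 18: (-5, -5, 10)
  hex 19: (-6, -4, 10)
  hex 20: (-7, -3, 10)
  hex 21: (-8, -3, 11)
  hex 22: (-9, -3, 12)
  hex 23: (-10, -3, 13)
  hex 24: (-11, -3, 14)
  hex 25: (-12, -3, 15)
  hex 26: (-12, -4, 16)
  hex 27: (-12, -5, 17)
  hex 28: (-12, -6, 18)
  hex 29: (-12, -7, 19)
Sorted: 30 hexes.

Answer: -12 -8 20
-12 -7 19
-12 -6 18
-12 -5 17
-12 -4 16
-12 -3 15
-11 -9 20
-11 -3 14
-10 -10 20
-10 -3 13
-9 -11 20
-9 -3 12
-8 -12 20
-8 -3 11
-7 -13 20
-7 -3 10
-6 -13 19
-6 -4 10
-5 -13 18
-5 -5 10
-4 -13 17
-4 -6 10
-3 -13 16
-3 -7 10
-2 -13 15
-2 -12 14
-2 -11 13
-2 -10 12
-2 -9 11
-2 -8 10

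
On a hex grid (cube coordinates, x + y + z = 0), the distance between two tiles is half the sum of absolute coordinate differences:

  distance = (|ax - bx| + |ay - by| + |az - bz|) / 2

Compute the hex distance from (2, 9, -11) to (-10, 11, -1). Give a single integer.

Answer: 12

Derivation:
|ax - bx| = |2 - (-10)| = 12
|ay - by| = |9 - 11| = 2
|az - bz| = |-11 - (-1)| = 10
distance = (12 + 2 + 10) / 2 = 24 / 2 = 12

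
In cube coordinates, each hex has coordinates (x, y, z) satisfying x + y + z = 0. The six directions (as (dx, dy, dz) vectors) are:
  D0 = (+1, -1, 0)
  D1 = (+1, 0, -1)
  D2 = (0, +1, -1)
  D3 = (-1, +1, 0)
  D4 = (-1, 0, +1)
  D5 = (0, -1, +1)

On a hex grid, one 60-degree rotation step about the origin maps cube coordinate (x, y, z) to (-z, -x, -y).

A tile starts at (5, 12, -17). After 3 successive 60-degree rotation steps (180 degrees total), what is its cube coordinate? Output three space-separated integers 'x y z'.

Answer: -5 -12 17

Derivation:
Start: (5, 12, -17)
Step 1: (5, 12, -17) -> (-(-17), -(5), -(12)) = (17, -5, -12)
Step 2: (17, -5, -12) -> (-(-12), -(17), -(-5)) = (12, -17, 5)
Step 3: (12, -17, 5) -> (-(5), -(12), -(-17)) = (-5, -12, 17)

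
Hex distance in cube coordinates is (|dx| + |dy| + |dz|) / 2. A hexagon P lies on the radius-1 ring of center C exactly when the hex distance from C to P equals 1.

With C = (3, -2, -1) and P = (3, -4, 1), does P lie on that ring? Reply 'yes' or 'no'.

Answer: no

Derivation:
|px - cx| = |3 - 3| = 0
|py - cy| = |-4 - (-2)| = 2
|pz - cz| = |1 - (-1)| = 2
distance = (0+2+2)/2 = 4/2 = 2
radius = 1; distance != radius -> no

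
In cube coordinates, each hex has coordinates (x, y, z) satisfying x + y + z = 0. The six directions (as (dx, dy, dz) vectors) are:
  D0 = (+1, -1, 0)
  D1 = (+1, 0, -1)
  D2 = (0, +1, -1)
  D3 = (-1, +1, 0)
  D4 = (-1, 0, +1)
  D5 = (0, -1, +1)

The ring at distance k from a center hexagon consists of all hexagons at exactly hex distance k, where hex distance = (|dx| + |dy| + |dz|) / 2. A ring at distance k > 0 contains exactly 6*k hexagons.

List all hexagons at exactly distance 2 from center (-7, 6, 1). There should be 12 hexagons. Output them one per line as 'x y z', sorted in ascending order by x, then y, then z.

Walk ring at distance 2 from (-7, 6, 1):
Start at center + D4*2 = (-9, 6, 3)
  hex 0: (-9, 6, 3)
  hex 1: (-8, 5, 3)
  hex 2: (-7, 4, 3)
  hex 3: (-6, 4, 2)
  hex 4: (-5, 4, 1)
  hex 5: (-5, 5, 0)
  hex 6: (-5, 6, -1)
  hex 7: (-6, 7, -1)
  hex 8: (-7, 8, -1)
  hex 9: (-8, 8, 0)
  hex 10: (-9, 8, 1)
  hex 11: (-9, 7, 2)
Sorted: 12 hexes.

Answer: -9 6 3
-9 7 2
-9 8 1
-8 5 3
-8 8 0
-7 4 3
-7 8 -1
-6 4 2
-6 7 -1
-5 4 1
-5 5 0
-5 6 -1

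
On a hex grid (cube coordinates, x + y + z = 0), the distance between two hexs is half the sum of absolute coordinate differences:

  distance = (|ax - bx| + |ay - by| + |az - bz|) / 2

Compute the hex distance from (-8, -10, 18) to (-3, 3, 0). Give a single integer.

|ax - bx| = |-8 - (-3)| = 5
|ay - by| = |-10 - 3| = 13
|az - bz| = |18 - 0| = 18
distance = (5 + 13 + 18) / 2 = 36 / 2 = 18

Answer: 18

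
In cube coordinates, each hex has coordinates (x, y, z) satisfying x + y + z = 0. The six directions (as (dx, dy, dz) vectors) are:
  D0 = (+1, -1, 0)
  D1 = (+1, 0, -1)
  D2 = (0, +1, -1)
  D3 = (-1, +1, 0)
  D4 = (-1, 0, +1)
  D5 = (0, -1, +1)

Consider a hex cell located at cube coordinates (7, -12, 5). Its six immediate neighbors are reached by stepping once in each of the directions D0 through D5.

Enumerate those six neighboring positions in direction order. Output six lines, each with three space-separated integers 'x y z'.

Center: (7, -12, 5). Add each direction:
  D0: (7, -12, 5) + (1, -1, 0) = (8, -13, 5)
  D1: (7, -12, 5) + (1, 0, -1) = (8, -12, 4)
  D2: (7, -12, 5) + (0, 1, -1) = (7, -11, 4)
  D3: (7, -12, 5) + (-1, 1, 0) = (6, -11, 5)
  D4: (7, -12, 5) + (-1, 0, 1) = (6, -12, 6)
  D5: (7, -12, 5) + (0, -1, 1) = (7, -13, 6)

Answer: 8 -13 5
8 -12 4
7 -11 4
6 -11 5
6 -12 6
7 -13 6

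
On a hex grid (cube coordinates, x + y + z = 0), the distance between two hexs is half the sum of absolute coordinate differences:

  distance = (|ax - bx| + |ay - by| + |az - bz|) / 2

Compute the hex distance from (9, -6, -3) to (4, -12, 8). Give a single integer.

|ax - bx| = |9 - 4| = 5
|ay - by| = |-6 - (-12)| = 6
|az - bz| = |-3 - 8| = 11
distance = (5 + 6 + 11) / 2 = 22 / 2 = 11

Answer: 11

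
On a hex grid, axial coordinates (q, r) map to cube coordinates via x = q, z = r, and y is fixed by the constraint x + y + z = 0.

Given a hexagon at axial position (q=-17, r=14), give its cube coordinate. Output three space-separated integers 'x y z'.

Answer: -17 3 14

Derivation:
x = q = -17
z = r = 14
y = -x - z = -(-17) - (14) = 3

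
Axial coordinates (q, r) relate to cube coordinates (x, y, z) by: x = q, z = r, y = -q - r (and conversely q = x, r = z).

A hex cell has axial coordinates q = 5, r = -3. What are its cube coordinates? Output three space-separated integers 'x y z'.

x = q = 5
z = r = -3
y = -x - z = -(5) - (-3) = -2

Answer: 5 -2 -3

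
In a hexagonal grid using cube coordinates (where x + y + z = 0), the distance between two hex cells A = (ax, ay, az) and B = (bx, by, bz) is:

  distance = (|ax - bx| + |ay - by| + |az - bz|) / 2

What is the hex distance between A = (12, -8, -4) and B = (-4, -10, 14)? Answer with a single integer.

Answer: 18

Derivation:
|ax - bx| = |12 - (-4)| = 16
|ay - by| = |-8 - (-10)| = 2
|az - bz| = |-4 - 14| = 18
distance = (16 + 2 + 18) / 2 = 36 / 2 = 18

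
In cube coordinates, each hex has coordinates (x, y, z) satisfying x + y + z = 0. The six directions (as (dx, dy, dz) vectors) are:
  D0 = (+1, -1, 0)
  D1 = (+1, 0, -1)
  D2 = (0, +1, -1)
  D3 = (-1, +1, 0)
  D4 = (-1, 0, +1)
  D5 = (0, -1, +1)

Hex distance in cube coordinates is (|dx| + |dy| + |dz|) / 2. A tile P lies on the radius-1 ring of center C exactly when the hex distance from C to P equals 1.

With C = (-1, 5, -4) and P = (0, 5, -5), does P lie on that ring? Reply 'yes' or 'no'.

Answer: yes

Derivation:
|px - cx| = |0 - (-1)| = 1
|py - cy| = |5 - 5| = 0
|pz - cz| = |-5 - (-4)| = 1
distance = (1+0+1)/2 = 2/2 = 1
radius = 1; distance == radius -> yes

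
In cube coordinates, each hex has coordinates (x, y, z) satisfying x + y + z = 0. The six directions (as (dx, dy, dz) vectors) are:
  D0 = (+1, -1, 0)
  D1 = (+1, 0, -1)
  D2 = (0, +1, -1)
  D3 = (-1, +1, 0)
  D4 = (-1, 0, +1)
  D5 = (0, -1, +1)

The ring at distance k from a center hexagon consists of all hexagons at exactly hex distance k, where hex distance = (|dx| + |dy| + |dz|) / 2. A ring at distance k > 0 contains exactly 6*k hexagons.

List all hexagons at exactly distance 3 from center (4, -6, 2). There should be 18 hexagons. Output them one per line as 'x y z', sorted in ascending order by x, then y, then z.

Walk ring at distance 3 from (4, -6, 2):
Start at center + D4*3 = (1, -6, 5)
  hex 0: (1, -6, 5)
  hex 1: (2, -7, 5)
  hex 2: (3, -8, 5)
  hex 3: (4, -9, 5)
  hex 4: (5, -9, 4)
  hex 5: (6, -9, 3)
  hex 6: (7, -9, 2)
  hex 7: (7, -8, 1)
  hex 8: (7, -7, 0)
  hex 9: (7, -6, -1)
  hex 10: (6, -5, -1)
  hex 11: (5, -4, -1)
  hex 12: (4, -3, -1)
  hex 13: (3, -3, 0)
  hex 14: (2, -3, 1)
  hex 15: (1, -3, 2)
  hex 16: (1, -4, 3)
  hex 17: (1, -5, 4)
Sorted: 18 hexes.

Answer: 1 -6 5
1 -5 4
1 -4 3
1 -3 2
2 -7 5
2 -3 1
3 -8 5
3 -3 0
4 -9 5
4 -3 -1
5 -9 4
5 -4 -1
6 -9 3
6 -5 -1
7 -9 2
7 -8 1
7 -7 0
7 -6 -1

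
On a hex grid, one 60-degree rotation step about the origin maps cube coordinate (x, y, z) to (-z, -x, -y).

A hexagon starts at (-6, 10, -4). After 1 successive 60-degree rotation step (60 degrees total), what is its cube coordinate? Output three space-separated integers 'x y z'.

Start: (-6, 10, -4)
Step 1: (-6, 10, -4) -> (-(-4), -(-6), -(10)) = (4, 6, -10)

Answer: 4 6 -10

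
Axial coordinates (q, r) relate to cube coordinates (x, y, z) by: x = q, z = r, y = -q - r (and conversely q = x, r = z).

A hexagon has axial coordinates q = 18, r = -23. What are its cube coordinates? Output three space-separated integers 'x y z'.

Answer: 18 5 -23

Derivation:
x = q = 18
z = r = -23
y = -x - z = -(18) - (-23) = 5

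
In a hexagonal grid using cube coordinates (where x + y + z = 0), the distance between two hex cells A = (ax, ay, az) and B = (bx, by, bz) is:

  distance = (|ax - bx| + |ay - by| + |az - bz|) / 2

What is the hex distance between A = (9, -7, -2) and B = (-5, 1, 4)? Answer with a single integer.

|ax - bx| = |9 - (-5)| = 14
|ay - by| = |-7 - 1| = 8
|az - bz| = |-2 - 4| = 6
distance = (14 + 8 + 6) / 2 = 28 / 2 = 14

Answer: 14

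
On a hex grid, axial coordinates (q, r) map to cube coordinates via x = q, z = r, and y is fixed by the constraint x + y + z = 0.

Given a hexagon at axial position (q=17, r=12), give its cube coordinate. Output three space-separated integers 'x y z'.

Answer: 17 -29 12

Derivation:
x = q = 17
z = r = 12
y = -x - z = -(17) - (12) = -29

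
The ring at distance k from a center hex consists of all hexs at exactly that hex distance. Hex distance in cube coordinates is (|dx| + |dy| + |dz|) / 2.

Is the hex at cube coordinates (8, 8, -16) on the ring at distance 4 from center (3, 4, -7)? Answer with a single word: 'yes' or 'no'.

Answer: no

Derivation:
|px - cx| = |8 - 3| = 5
|py - cy| = |8 - 4| = 4
|pz - cz| = |-16 - (-7)| = 9
distance = (5+4+9)/2 = 18/2 = 9
radius = 4; distance != radius -> no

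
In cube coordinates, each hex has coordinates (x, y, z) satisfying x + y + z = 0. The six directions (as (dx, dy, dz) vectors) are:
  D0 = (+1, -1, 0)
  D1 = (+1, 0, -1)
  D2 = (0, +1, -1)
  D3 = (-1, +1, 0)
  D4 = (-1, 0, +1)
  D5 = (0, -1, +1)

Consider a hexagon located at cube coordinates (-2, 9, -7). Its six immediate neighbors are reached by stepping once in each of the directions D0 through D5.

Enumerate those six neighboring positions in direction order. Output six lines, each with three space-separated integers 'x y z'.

Center: (-2, 9, -7). Add each direction:
  D0: (-2, 9, -7) + (1, -1, 0) = (-1, 8, -7)
  D1: (-2, 9, -7) + (1, 0, -1) = (-1, 9, -8)
  D2: (-2, 9, -7) + (0, 1, -1) = (-2, 10, -8)
  D3: (-2, 9, -7) + (-1, 1, 0) = (-3, 10, -7)
  D4: (-2, 9, -7) + (-1, 0, 1) = (-3, 9, -6)
  D5: (-2, 9, -7) + (0, -1, 1) = (-2, 8, -6)

Answer: -1 8 -7
-1 9 -8
-2 10 -8
-3 10 -7
-3 9 -6
-2 8 -6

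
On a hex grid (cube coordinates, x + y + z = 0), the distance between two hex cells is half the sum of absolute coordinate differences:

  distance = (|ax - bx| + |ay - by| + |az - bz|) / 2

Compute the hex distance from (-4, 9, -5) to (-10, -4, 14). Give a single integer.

|ax - bx| = |-4 - (-10)| = 6
|ay - by| = |9 - (-4)| = 13
|az - bz| = |-5 - 14| = 19
distance = (6 + 13 + 19) / 2 = 38 / 2 = 19

Answer: 19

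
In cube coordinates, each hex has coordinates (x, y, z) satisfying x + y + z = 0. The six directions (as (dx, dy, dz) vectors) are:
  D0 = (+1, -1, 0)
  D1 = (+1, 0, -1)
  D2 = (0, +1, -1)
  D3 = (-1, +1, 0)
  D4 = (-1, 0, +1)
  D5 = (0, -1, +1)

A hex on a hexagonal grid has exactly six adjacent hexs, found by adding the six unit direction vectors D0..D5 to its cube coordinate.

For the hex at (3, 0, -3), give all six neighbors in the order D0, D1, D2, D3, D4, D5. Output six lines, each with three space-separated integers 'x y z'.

Center: (3, 0, -3). Add each direction:
  D0: (3, 0, -3) + (1, -1, 0) = (4, -1, -3)
  D1: (3, 0, -3) + (1, 0, -1) = (4, 0, -4)
  D2: (3, 0, -3) + (0, 1, -1) = (3, 1, -4)
  D3: (3, 0, -3) + (-1, 1, 0) = (2, 1, -3)
  D4: (3, 0, -3) + (-1, 0, 1) = (2, 0, -2)
  D5: (3, 0, -3) + (0, -1, 1) = (3, -1, -2)

Answer: 4 -1 -3
4 0 -4
3 1 -4
2 1 -3
2 0 -2
3 -1 -2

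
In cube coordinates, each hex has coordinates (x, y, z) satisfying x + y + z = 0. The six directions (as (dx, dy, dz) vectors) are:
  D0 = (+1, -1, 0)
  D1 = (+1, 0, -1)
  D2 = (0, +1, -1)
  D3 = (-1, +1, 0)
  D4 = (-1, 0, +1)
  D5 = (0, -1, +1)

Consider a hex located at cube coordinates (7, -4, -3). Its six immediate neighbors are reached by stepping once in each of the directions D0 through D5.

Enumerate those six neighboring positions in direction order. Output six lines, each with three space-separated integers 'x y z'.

Center: (7, -4, -3). Add each direction:
  D0: (7, -4, -3) + (1, -1, 0) = (8, -5, -3)
  D1: (7, -4, -3) + (1, 0, -1) = (8, -4, -4)
  D2: (7, -4, -3) + (0, 1, -1) = (7, -3, -4)
  D3: (7, -4, -3) + (-1, 1, 0) = (6, -3, -3)
  D4: (7, -4, -3) + (-1, 0, 1) = (6, -4, -2)
  D5: (7, -4, -3) + (0, -1, 1) = (7, -5, -2)

Answer: 8 -5 -3
8 -4 -4
7 -3 -4
6 -3 -3
6 -4 -2
7 -5 -2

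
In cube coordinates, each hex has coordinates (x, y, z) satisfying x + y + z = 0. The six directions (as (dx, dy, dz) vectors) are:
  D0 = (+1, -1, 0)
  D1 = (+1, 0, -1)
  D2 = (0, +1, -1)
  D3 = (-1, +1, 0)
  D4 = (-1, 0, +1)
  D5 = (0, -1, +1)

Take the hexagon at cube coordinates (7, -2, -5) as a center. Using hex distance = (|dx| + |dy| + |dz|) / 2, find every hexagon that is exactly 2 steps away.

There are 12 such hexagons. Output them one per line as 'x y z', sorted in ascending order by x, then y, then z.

Walk ring at distance 2 from (7, -2, -5):
Start at center + D4*2 = (5, -2, -3)
  hex 0: (5, -2, -3)
  hex 1: (6, -3, -3)
  hex 2: (7, -4, -3)
  hex 3: (8, -4, -4)
  hex 4: (9, -4, -5)
  hex 5: (9, -3, -6)
  hex 6: (9, -2, -7)
  hex 7: (8, -1, -7)
  hex 8: (7, 0, -7)
  hex 9: (6, 0, -6)
  hex 10: (5, 0, -5)
  hex 11: (5, -1, -4)
Sorted: 12 hexes.

Answer: 5 -2 -3
5 -1 -4
5 0 -5
6 -3 -3
6 0 -6
7 -4 -3
7 0 -7
8 -4 -4
8 -1 -7
9 -4 -5
9 -3 -6
9 -2 -7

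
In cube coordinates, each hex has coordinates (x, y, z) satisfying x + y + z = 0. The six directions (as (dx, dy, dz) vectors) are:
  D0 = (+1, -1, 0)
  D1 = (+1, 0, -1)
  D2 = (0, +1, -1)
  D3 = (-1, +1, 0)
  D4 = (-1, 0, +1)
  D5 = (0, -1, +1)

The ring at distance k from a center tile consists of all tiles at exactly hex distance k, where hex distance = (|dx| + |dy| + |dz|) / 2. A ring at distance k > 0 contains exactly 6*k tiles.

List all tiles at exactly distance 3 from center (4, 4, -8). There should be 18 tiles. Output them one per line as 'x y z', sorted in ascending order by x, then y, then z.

Walk ring at distance 3 from (4, 4, -8):
Start at center + D4*3 = (1, 4, -5)
  hex 0: (1, 4, -5)
  hex 1: (2, 3, -5)
  hex 2: (3, 2, -5)
  hex 3: (4, 1, -5)
  hex 4: (5, 1, -6)
  hex 5: (6, 1, -7)
  hex 6: (7, 1, -8)
  hex 7: (7, 2, -9)
  hex 8: (7, 3, -10)
  hex 9: (7, 4, -11)
  hex 10: (6, 5, -11)
  hex 11: (5, 6, -11)
  hex 12: (4, 7, -11)
  hex 13: (3, 7, -10)
  hex 14: (2, 7, -9)
  hex 15: (1, 7, -8)
  hex 16: (1, 6, -7)
  hex 17: (1, 5, -6)
Sorted: 18 hexes.

Answer: 1 4 -5
1 5 -6
1 6 -7
1 7 -8
2 3 -5
2 7 -9
3 2 -5
3 7 -10
4 1 -5
4 7 -11
5 1 -6
5 6 -11
6 1 -7
6 5 -11
7 1 -8
7 2 -9
7 3 -10
7 4 -11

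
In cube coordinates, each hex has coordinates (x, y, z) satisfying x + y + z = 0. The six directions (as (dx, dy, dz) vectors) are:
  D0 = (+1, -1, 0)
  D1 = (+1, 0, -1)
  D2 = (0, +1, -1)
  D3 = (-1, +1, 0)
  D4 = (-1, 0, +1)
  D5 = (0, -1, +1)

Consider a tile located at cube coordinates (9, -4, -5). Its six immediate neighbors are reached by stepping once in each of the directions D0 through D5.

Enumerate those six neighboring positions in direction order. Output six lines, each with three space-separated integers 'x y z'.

Center: (9, -4, -5). Add each direction:
  D0: (9, -4, -5) + (1, -1, 0) = (10, -5, -5)
  D1: (9, -4, -5) + (1, 0, -1) = (10, -4, -6)
  D2: (9, -4, -5) + (0, 1, -1) = (9, -3, -6)
  D3: (9, -4, -5) + (-1, 1, 0) = (8, -3, -5)
  D4: (9, -4, -5) + (-1, 0, 1) = (8, -4, -4)
  D5: (9, -4, -5) + (0, -1, 1) = (9, -5, -4)

Answer: 10 -5 -5
10 -4 -6
9 -3 -6
8 -3 -5
8 -4 -4
9 -5 -4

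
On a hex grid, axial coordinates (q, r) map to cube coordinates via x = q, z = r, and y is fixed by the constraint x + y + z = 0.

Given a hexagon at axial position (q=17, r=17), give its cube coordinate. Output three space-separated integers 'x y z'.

x = q = 17
z = r = 17
y = -x - z = -(17) - (17) = -34

Answer: 17 -34 17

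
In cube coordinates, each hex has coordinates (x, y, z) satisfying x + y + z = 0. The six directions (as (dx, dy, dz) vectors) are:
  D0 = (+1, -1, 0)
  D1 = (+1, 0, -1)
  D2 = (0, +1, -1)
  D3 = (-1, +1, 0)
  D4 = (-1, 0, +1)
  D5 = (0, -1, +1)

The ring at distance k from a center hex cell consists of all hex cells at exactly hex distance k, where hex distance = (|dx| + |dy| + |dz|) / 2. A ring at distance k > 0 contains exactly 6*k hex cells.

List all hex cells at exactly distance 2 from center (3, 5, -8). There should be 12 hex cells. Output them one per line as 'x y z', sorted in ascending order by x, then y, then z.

Answer: 1 5 -6
1 6 -7
1 7 -8
2 4 -6
2 7 -9
3 3 -6
3 7 -10
4 3 -7
4 6 -10
5 3 -8
5 4 -9
5 5 -10

Derivation:
Walk ring at distance 2 from (3, 5, -8):
Start at center + D4*2 = (1, 5, -6)
  hex 0: (1, 5, -6)
  hex 1: (2, 4, -6)
  hex 2: (3, 3, -6)
  hex 3: (4, 3, -7)
  hex 4: (5, 3, -8)
  hex 5: (5, 4, -9)
  hex 6: (5, 5, -10)
  hex 7: (4, 6, -10)
  hex 8: (3, 7, -10)
  hex 9: (2, 7, -9)
  hex 10: (1, 7, -8)
  hex 11: (1, 6, -7)
Sorted: 12 hexes.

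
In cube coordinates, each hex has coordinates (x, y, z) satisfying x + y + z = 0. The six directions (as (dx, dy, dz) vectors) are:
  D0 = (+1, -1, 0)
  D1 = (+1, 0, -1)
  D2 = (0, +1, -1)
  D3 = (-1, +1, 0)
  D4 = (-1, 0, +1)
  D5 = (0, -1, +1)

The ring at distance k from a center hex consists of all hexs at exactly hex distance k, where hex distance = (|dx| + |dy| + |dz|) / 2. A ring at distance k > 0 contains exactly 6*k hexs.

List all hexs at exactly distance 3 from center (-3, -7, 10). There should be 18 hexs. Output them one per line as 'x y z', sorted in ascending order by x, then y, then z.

Walk ring at distance 3 from (-3, -7, 10):
Start at center + D4*3 = (-6, -7, 13)
  hex 0: (-6, -7, 13)
  hex 1: (-5, -8, 13)
  hex 2: (-4, -9, 13)
  hex 3: (-3, -10, 13)
  hex 4: (-2, -10, 12)
  hex 5: (-1, -10, 11)
  hex 6: (0, -10, 10)
  hex 7: (0, -9, 9)
  hex 8: (0, -8, 8)
  hex 9: (0, -7, 7)
  hex 10: (-1, -6, 7)
  hex 11: (-2, -5, 7)
  hex 12: (-3, -4, 7)
  hex 13: (-4, -4, 8)
  hex 14: (-5, -4, 9)
  hex 15: (-6, -4, 10)
  hex 16: (-6, -5, 11)
  hex 17: (-6, -6, 12)
Sorted: 18 hexes.

Answer: -6 -7 13
-6 -6 12
-6 -5 11
-6 -4 10
-5 -8 13
-5 -4 9
-4 -9 13
-4 -4 8
-3 -10 13
-3 -4 7
-2 -10 12
-2 -5 7
-1 -10 11
-1 -6 7
0 -10 10
0 -9 9
0 -8 8
0 -7 7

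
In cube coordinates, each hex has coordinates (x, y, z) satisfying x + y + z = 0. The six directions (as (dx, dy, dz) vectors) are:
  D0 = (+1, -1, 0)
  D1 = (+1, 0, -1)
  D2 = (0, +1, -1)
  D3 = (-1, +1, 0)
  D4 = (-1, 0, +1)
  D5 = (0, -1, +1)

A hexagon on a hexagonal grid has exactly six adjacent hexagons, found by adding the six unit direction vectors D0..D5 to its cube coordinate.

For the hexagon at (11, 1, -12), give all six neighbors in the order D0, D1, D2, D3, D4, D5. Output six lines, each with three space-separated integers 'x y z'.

Center: (11, 1, -12). Add each direction:
  D0: (11, 1, -12) + (1, -1, 0) = (12, 0, -12)
  D1: (11, 1, -12) + (1, 0, -1) = (12, 1, -13)
  D2: (11, 1, -12) + (0, 1, -1) = (11, 2, -13)
  D3: (11, 1, -12) + (-1, 1, 0) = (10, 2, -12)
  D4: (11, 1, -12) + (-1, 0, 1) = (10, 1, -11)
  D5: (11, 1, -12) + (0, -1, 1) = (11, 0, -11)

Answer: 12 0 -12
12 1 -13
11 2 -13
10 2 -12
10 1 -11
11 0 -11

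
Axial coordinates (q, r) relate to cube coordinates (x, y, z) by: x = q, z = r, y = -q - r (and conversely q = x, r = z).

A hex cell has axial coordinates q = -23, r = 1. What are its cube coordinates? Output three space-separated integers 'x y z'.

Answer: -23 22 1

Derivation:
x = q = -23
z = r = 1
y = -x - z = -(-23) - (1) = 22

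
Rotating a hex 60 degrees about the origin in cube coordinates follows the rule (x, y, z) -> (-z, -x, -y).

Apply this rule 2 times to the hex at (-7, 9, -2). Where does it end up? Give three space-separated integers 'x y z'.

Start: (-7, 9, -2)
Step 1: (-7, 9, -2) -> (-(-2), -(-7), -(9)) = (2, 7, -9)
Step 2: (2, 7, -9) -> (-(-9), -(2), -(7)) = (9, -2, -7)

Answer: 9 -2 -7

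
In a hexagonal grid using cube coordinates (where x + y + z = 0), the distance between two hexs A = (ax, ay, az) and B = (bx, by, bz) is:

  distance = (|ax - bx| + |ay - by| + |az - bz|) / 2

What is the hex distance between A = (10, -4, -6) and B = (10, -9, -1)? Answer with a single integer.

Answer: 5

Derivation:
|ax - bx| = |10 - 10| = 0
|ay - by| = |-4 - (-9)| = 5
|az - bz| = |-6 - (-1)| = 5
distance = (0 + 5 + 5) / 2 = 10 / 2 = 5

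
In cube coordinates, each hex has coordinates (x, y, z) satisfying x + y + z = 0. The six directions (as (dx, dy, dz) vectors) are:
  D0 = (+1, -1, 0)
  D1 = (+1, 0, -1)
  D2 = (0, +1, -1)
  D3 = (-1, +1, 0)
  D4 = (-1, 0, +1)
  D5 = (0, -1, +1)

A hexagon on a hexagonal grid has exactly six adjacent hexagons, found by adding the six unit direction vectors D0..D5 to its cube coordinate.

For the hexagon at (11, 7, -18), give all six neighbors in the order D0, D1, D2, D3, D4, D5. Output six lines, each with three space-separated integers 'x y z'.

Answer: 12 6 -18
12 7 -19
11 8 -19
10 8 -18
10 7 -17
11 6 -17

Derivation:
Center: (11, 7, -18). Add each direction:
  D0: (11, 7, -18) + (1, -1, 0) = (12, 6, -18)
  D1: (11, 7, -18) + (1, 0, -1) = (12, 7, -19)
  D2: (11, 7, -18) + (0, 1, -1) = (11, 8, -19)
  D3: (11, 7, -18) + (-1, 1, 0) = (10, 8, -18)
  D4: (11, 7, -18) + (-1, 0, 1) = (10, 7, -17)
  D5: (11, 7, -18) + (0, -1, 1) = (11, 6, -17)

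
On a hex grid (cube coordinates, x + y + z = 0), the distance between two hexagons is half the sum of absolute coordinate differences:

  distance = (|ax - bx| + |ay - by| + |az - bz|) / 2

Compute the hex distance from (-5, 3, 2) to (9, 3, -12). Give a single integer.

|ax - bx| = |-5 - 9| = 14
|ay - by| = |3 - 3| = 0
|az - bz| = |2 - (-12)| = 14
distance = (14 + 0 + 14) / 2 = 28 / 2 = 14

Answer: 14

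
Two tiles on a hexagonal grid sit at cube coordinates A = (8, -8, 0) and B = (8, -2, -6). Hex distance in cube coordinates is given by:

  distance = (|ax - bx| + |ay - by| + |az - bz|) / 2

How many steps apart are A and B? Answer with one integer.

|ax - bx| = |8 - 8| = 0
|ay - by| = |-8 - (-2)| = 6
|az - bz| = |0 - (-6)| = 6
distance = (0 + 6 + 6) / 2 = 12 / 2 = 6

Answer: 6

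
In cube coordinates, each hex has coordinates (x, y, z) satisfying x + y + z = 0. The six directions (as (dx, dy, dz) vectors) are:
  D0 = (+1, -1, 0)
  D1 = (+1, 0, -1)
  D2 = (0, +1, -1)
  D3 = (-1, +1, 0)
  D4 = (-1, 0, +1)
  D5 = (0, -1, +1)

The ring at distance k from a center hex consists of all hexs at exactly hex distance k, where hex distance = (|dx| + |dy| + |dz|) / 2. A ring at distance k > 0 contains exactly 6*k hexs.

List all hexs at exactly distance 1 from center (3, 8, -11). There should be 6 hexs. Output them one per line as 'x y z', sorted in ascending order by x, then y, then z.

Walk ring at distance 1 from (3, 8, -11):
Start at center + D4*1 = (2, 8, -10)
  hex 0: (2, 8, -10)
  hex 1: (3, 7, -10)
  hex 2: (4, 7, -11)
  hex 3: (4, 8, -12)
  hex 4: (3, 9, -12)
  hex 5: (2, 9, -11)
Sorted: 6 hexes.

Answer: 2 8 -10
2 9 -11
3 7 -10
3 9 -12
4 7 -11
4 8 -12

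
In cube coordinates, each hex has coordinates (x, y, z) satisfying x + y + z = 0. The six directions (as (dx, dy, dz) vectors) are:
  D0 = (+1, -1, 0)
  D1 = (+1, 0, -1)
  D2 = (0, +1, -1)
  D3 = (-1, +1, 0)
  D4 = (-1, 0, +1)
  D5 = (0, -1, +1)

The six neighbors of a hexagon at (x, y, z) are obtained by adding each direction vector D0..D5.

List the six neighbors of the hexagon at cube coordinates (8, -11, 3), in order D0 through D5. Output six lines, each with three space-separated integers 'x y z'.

Answer: 9 -12 3
9 -11 2
8 -10 2
7 -10 3
7 -11 4
8 -12 4

Derivation:
Center: (8, -11, 3). Add each direction:
  D0: (8, -11, 3) + (1, -1, 0) = (9, -12, 3)
  D1: (8, -11, 3) + (1, 0, -1) = (9, -11, 2)
  D2: (8, -11, 3) + (0, 1, -1) = (8, -10, 2)
  D3: (8, -11, 3) + (-1, 1, 0) = (7, -10, 3)
  D4: (8, -11, 3) + (-1, 0, 1) = (7, -11, 4)
  D5: (8, -11, 3) + (0, -1, 1) = (8, -12, 4)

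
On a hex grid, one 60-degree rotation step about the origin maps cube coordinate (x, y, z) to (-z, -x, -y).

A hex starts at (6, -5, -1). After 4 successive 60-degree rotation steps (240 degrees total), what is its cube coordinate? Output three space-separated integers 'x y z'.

Start: (6, -5, -1)
Step 1: (6, -5, -1) -> (-(-1), -(6), -(-5)) = (1, -6, 5)
Step 2: (1, -6, 5) -> (-(5), -(1), -(-6)) = (-5, -1, 6)
Step 3: (-5, -1, 6) -> (-(6), -(-5), -(-1)) = (-6, 5, 1)
Step 4: (-6, 5, 1) -> (-(1), -(-6), -(5)) = (-1, 6, -5)

Answer: -1 6 -5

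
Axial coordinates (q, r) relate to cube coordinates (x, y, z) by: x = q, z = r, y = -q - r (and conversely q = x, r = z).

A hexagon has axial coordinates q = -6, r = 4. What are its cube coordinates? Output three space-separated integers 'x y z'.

x = q = -6
z = r = 4
y = -x - z = -(-6) - (4) = 2

Answer: -6 2 4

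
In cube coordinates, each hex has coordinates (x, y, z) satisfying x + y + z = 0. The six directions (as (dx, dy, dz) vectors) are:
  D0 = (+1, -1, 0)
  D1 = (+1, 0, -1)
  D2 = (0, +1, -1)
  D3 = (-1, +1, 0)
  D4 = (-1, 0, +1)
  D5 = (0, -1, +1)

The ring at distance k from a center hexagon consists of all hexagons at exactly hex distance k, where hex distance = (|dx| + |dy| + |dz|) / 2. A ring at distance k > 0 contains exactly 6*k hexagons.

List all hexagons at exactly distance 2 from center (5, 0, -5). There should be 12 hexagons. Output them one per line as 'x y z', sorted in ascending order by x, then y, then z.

Walk ring at distance 2 from (5, 0, -5):
Start at center + D4*2 = (3, 0, -3)
  hex 0: (3, 0, -3)
  hex 1: (4, -1, -3)
  hex 2: (5, -2, -3)
  hex 3: (6, -2, -4)
  hex 4: (7, -2, -5)
  hex 5: (7, -1, -6)
  hex 6: (7, 0, -7)
  hex 7: (6, 1, -7)
  hex 8: (5, 2, -7)
  hex 9: (4, 2, -6)
  hex 10: (3, 2, -5)
  hex 11: (3, 1, -4)
Sorted: 12 hexes.

Answer: 3 0 -3
3 1 -4
3 2 -5
4 -1 -3
4 2 -6
5 -2 -3
5 2 -7
6 -2 -4
6 1 -7
7 -2 -5
7 -1 -6
7 0 -7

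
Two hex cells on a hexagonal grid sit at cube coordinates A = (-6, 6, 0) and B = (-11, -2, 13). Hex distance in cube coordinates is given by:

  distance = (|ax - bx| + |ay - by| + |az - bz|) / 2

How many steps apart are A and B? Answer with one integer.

Answer: 13

Derivation:
|ax - bx| = |-6 - (-11)| = 5
|ay - by| = |6 - (-2)| = 8
|az - bz| = |0 - 13| = 13
distance = (5 + 8 + 13) / 2 = 26 / 2 = 13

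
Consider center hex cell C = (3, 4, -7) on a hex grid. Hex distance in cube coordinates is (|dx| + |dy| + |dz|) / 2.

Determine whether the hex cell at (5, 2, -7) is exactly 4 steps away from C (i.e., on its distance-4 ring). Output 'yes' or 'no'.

|px - cx| = |5 - 3| = 2
|py - cy| = |2 - 4| = 2
|pz - cz| = |-7 - (-7)| = 0
distance = (2+2+0)/2 = 4/2 = 2
radius = 4; distance != radius -> no

Answer: no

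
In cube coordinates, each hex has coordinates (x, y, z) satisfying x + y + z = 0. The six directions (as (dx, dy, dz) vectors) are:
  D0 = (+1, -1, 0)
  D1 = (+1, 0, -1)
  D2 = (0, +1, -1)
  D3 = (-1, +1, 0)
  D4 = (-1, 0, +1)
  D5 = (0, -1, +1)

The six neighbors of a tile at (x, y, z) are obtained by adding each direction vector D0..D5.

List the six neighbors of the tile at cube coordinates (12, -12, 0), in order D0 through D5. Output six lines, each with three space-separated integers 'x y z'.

Answer: 13 -13 0
13 -12 -1
12 -11 -1
11 -11 0
11 -12 1
12 -13 1

Derivation:
Center: (12, -12, 0). Add each direction:
  D0: (12, -12, 0) + (1, -1, 0) = (13, -13, 0)
  D1: (12, -12, 0) + (1, 0, -1) = (13, -12, -1)
  D2: (12, -12, 0) + (0, 1, -1) = (12, -11, -1)
  D3: (12, -12, 0) + (-1, 1, 0) = (11, -11, 0)
  D4: (12, -12, 0) + (-1, 0, 1) = (11, -12, 1)
  D5: (12, -12, 0) + (0, -1, 1) = (12, -13, 1)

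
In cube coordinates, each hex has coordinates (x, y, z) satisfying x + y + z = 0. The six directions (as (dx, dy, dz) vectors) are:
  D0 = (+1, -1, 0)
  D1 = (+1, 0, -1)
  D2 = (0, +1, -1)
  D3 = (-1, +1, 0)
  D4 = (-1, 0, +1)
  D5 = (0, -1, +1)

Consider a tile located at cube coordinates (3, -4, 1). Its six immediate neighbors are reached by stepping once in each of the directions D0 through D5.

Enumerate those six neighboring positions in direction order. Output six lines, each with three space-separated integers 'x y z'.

Center: (3, -4, 1). Add each direction:
  D0: (3, -4, 1) + (1, -1, 0) = (4, -5, 1)
  D1: (3, -4, 1) + (1, 0, -1) = (4, -4, 0)
  D2: (3, -4, 1) + (0, 1, -1) = (3, -3, 0)
  D3: (3, -4, 1) + (-1, 1, 0) = (2, -3, 1)
  D4: (3, -4, 1) + (-1, 0, 1) = (2, -4, 2)
  D5: (3, -4, 1) + (0, -1, 1) = (3, -5, 2)

Answer: 4 -5 1
4 -4 0
3 -3 0
2 -3 1
2 -4 2
3 -5 2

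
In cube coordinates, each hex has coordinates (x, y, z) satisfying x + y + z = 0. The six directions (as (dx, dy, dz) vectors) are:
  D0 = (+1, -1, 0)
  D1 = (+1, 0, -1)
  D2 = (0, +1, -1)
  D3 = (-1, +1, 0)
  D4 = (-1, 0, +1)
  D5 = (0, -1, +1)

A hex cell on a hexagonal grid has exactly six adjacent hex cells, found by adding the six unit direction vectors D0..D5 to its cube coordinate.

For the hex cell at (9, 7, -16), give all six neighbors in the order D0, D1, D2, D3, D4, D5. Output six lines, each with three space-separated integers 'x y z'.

Center: (9, 7, -16). Add each direction:
  D0: (9, 7, -16) + (1, -1, 0) = (10, 6, -16)
  D1: (9, 7, -16) + (1, 0, -1) = (10, 7, -17)
  D2: (9, 7, -16) + (0, 1, -1) = (9, 8, -17)
  D3: (9, 7, -16) + (-1, 1, 0) = (8, 8, -16)
  D4: (9, 7, -16) + (-1, 0, 1) = (8, 7, -15)
  D5: (9, 7, -16) + (0, -1, 1) = (9, 6, -15)

Answer: 10 6 -16
10 7 -17
9 8 -17
8 8 -16
8 7 -15
9 6 -15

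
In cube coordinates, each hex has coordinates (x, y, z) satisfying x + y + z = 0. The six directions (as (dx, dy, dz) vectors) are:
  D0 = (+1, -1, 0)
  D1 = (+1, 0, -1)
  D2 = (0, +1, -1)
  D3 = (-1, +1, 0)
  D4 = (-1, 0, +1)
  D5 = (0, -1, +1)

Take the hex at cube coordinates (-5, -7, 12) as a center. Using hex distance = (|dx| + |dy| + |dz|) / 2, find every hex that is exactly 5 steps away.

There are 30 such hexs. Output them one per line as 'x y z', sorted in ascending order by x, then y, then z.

Answer: -10 -7 17
-10 -6 16
-10 -5 15
-10 -4 14
-10 -3 13
-10 -2 12
-9 -8 17
-9 -2 11
-8 -9 17
-8 -2 10
-7 -10 17
-7 -2 9
-6 -11 17
-6 -2 8
-5 -12 17
-5 -2 7
-4 -12 16
-4 -3 7
-3 -12 15
-3 -4 7
-2 -12 14
-2 -5 7
-1 -12 13
-1 -6 7
0 -12 12
0 -11 11
0 -10 10
0 -9 9
0 -8 8
0 -7 7

Derivation:
Walk ring at distance 5 from (-5, -7, 12):
Start at center + D4*5 = (-10, -7, 17)
  hex 0: (-10, -7, 17)
  hex 1: (-9, -8, 17)
  hex 2: (-8, -9, 17)
  hex 3: (-7, -10, 17)
  hex 4: (-6, -11, 17)
  hex 5: (-5, -12, 17)
  hex 6: (-4, -12, 16)
  hex 7: (-3, -12, 15)
  hex 8: (-2, -12, 14)
  hex 9: (-1, -12, 13)
  hex 10: (0, -12, 12)
  hex 11: (0, -11, 11)
  hex 12: (0, -10, 10)
  hex 13: (0, -9, 9)
  hex 14: (0, -8, 8)
  hex 15: (0, -7, 7)
  hex 16: (-1, -6, 7)
  hex 17: (-2, -5, 7)
  hex 18: (-3, -4, 7)
  hex 19: (-4, -3, 7)
  hex 20: (-5, -2, 7)
  hex 21: (-6, -2, 8)
  hex 22: (-7, -2, 9)
  hex 23: (-8, -2, 10)
  hex 24: (-9, -2, 11)
  hex 25: (-10, -2, 12)
  hex 26: (-10, -3, 13)
  hex 27: (-10, -4, 14)
  hex 28: (-10, -5, 15)
  hex 29: (-10, -6, 16)
Sorted: 30 hexes.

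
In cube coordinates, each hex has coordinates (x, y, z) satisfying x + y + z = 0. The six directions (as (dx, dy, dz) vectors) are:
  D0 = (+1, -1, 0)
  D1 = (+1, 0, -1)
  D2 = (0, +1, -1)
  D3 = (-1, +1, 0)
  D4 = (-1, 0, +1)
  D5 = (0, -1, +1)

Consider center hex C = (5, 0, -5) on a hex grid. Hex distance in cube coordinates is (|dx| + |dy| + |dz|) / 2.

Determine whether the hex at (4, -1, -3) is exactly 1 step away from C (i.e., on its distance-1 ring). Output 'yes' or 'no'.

Answer: no

Derivation:
|px - cx| = |4 - 5| = 1
|py - cy| = |-1 - 0| = 1
|pz - cz| = |-3 - (-5)| = 2
distance = (1+1+2)/2 = 4/2 = 2
radius = 1; distance != radius -> no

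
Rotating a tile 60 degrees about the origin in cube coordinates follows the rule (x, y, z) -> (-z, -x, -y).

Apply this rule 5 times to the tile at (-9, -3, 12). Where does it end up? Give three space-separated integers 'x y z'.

Answer: 3 -12 9

Derivation:
Start: (-9, -3, 12)
Step 1: (-9, -3, 12) -> (-(12), -(-9), -(-3)) = (-12, 9, 3)
Step 2: (-12, 9, 3) -> (-(3), -(-12), -(9)) = (-3, 12, -9)
Step 3: (-3, 12, -9) -> (-(-9), -(-3), -(12)) = (9, 3, -12)
Step 4: (9, 3, -12) -> (-(-12), -(9), -(3)) = (12, -9, -3)
Step 5: (12, -9, -3) -> (-(-3), -(12), -(-9)) = (3, -12, 9)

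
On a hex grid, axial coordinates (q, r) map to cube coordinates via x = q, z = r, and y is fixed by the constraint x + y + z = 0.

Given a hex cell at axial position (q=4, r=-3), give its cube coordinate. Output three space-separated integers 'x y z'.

x = q = 4
z = r = -3
y = -x - z = -(4) - (-3) = -1

Answer: 4 -1 -3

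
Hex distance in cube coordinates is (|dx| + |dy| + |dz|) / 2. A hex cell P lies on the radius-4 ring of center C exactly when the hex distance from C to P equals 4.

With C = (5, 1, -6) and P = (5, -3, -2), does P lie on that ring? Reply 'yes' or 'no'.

Answer: yes

Derivation:
|px - cx| = |5 - 5| = 0
|py - cy| = |-3 - 1| = 4
|pz - cz| = |-2 - (-6)| = 4
distance = (0+4+4)/2 = 8/2 = 4
radius = 4; distance == radius -> yes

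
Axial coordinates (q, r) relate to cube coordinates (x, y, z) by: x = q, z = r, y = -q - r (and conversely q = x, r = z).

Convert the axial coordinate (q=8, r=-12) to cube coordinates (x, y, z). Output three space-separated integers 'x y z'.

Answer: 8 4 -12

Derivation:
x = q = 8
z = r = -12
y = -x - z = -(8) - (-12) = 4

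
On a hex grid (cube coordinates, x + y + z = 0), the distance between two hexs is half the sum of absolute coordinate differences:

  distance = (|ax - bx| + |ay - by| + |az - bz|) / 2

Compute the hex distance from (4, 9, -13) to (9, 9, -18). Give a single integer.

|ax - bx| = |4 - 9| = 5
|ay - by| = |9 - 9| = 0
|az - bz| = |-13 - (-18)| = 5
distance = (5 + 0 + 5) / 2 = 10 / 2 = 5

Answer: 5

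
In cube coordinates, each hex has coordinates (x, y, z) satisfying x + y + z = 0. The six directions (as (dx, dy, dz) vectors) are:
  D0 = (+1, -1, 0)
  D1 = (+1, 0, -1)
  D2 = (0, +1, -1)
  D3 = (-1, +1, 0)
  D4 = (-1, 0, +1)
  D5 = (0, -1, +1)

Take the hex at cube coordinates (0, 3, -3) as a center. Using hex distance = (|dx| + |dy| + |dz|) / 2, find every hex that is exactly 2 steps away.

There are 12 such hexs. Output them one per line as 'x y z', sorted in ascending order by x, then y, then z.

Answer: -2 3 -1
-2 4 -2
-2 5 -3
-1 2 -1
-1 5 -4
0 1 -1
0 5 -5
1 1 -2
1 4 -5
2 1 -3
2 2 -4
2 3 -5

Derivation:
Walk ring at distance 2 from (0, 3, -3):
Start at center + D4*2 = (-2, 3, -1)
  hex 0: (-2, 3, -1)
  hex 1: (-1, 2, -1)
  hex 2: (0, 1, -1)
  hex 3: (1, 1, -2)
  hex 4: (2, 1, -3)
  hex 5: (2, 2, -4)
  hex 6: (2, 3, -5)
  hex 7: (1, 4, -5)
  hex 8: (0, 5, -5)
  hex 9: (-1, 5, -4)
  hex 10: (-2, 5, -3)
  hex 11: (-2, 4, -2)
Sorted: 12 hexes.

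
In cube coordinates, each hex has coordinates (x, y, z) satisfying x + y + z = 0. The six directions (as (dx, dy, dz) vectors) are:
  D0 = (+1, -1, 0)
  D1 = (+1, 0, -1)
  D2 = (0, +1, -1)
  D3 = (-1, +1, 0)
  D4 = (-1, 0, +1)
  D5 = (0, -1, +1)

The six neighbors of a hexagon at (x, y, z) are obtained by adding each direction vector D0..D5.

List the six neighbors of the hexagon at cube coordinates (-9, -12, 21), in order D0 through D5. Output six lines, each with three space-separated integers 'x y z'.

Center: (-9, -12, 21). Add each direction:
  D0: (-9, -12, 21) + (1, -1, 0) = (-8, -13, 21)
  D1: (-9, -12, 21) + (1, 0, -1) = (-8, -12, 20)
  D2: (-9, -12, 21) + (0, 1, -1) = (-9, -11, 20)
  D3: (-9, -12, 21) + (-1, 1, 0) = (-10, -11, 21)
  D4: (-9, -12, 21) + (-1, 0, 1) = (-10, -12, 22)
  D5: (-9, -12, 21) + (0, -1, 1) = (-9, -13, 22)

Answer: -8 -13 21
-8 -12 20
-9 -11 20
-10 -11 21
-10 -12 22
-9 -13 22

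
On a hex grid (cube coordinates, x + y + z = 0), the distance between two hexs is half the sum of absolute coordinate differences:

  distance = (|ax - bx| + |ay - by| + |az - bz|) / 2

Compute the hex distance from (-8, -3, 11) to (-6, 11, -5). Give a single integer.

|ax - bx| = |-8 - (-6)| = 2
|ay - by| = |-3 - 11| = 14
|az - bz| = |11 - (-5)| = 16
distance = (2 + 14 + 16) / 2 = 32 / 2 = 16

Answer: 16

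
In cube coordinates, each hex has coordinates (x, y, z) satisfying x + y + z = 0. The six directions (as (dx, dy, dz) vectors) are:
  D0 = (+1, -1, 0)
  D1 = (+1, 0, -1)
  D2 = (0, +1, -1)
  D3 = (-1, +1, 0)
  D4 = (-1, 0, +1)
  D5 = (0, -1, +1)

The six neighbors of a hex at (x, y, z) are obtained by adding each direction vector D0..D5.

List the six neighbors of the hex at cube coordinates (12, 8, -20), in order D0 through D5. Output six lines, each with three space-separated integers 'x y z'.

Answer: 13 7 -20
13 8 -21
12 9 -21
11 9 -20
11 8 -19
12 7 -19

Derivation:
Center: (12, 8, -20). Add each direction:
  D0: (12, 8, -20) + (1, -1, 0) = (13, 7, -20)
  D1: (12, 8, -20) + (1, 0, -1) = (13, 8, -21)
  D2: (12, 8, -20) + (0, 1, -1) = (12, 9, -21)
  D3: (12, 8, -20) + (-1, 1, 0) = (11, 9, -20)
  D4: (12, 8, -20) + (-1, 0, 1) = (11, 8, -19)
  D5: (12, 8, -20) + (0, -1, 1) = (12, 7, -19)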